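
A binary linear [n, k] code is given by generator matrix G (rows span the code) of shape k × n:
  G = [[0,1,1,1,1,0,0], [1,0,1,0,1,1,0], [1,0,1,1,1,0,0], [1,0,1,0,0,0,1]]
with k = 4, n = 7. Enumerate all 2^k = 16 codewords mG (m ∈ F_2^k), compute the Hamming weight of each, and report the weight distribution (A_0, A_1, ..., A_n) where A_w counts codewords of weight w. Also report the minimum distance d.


Weight distribution: A_0 = 1, A_2 = 2, A_3 = 4, A_4 = 5, A_5 = 4. Minimum distance d = 2.

Enumerate all 2^4 = 16 messages m ∈ F_2^4.
For each, compute codeword c = mG in F_2^7, then tally its weight.
  m = 0000 → c = 0000000, weight = 0.
  m = 1000 → c = 0111100, weight = 4.
  m = 0100 → c = 1010110, weight = 4.
  m = 1100 → c = 1101010, weight = 4.
  m = 0010 → c = 1011100, weight = 4.
  m = 1010 → c = 1100000, weight = 2.
  m = 0110 → c = 0001010, weight = 2.
  m = 1110 → c = 0110110, weight = 4.
  m = 0001 → c = 1010001, weight = 3.
  m = 1001 → c = 1101101, weight = 5.
  m = 0101 → c = 0000111, weight = 3.
  m = 1101 → c = 0111011, weight = 5.
  m = 0011 → c = 0001101, weight = 3.
  m = 1011 → c = 0110001, weight = 3.
  m = 0111 → c = 1011011, weight = 5.
  m = 1111 → c = 1100111, weight = 5.
Tally weights:
  weight 0: 1 codewords.
  weight 2: 2 codewords.
  weight 3: 4 codewords.
  weight 4: 5 codewords.
  weight 5: 4 codewords.
Minimum distance d = smallest w > 0 with A_w > 0 = 2.
Sanity: Σ A_w = 16 = 2^4 = 16 ✓.


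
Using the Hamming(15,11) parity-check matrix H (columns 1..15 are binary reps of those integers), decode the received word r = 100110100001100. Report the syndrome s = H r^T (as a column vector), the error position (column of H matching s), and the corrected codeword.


s = (0, 1, 1, 0)^T, error position = 6, corrected codeword c = 100111100001100

Compute s = H r^T mod 2 one row at a time:
  s_1 = 0 + 0 + 0 + 0 + 1 + 1 + 0 + 0 = 2 ≡ 0 (mod 2).
  s_2 = 1 + 1 + 0 + 1 + 1 + 1 + 0 + 0 = 5 ≡ 1 (mod 2).
  s_3 = 0 + 0 + 0 + 1 + 0 + 0 + 0 + 0 = 1 ≡ 1 (mod 2).
  s_4 = 1 + 0 + 1 + 1 + 0 + 0 + 1 + 0 = 4 ≡ 0 (mod 2).
s = (0, 1, 1, 0)^T — this equals column 6 of H (binary 0110), so error is at position 6.
Correct: flip bit 6 of r = 100110100001100 to get c = 100111100001100.


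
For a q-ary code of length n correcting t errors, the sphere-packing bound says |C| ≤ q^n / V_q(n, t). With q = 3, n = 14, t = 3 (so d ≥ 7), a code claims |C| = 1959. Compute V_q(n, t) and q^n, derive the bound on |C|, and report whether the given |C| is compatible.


V_q(n, t) = 3305, q^n = 4782969, Hamming bound = 1447, |C| = 1959 > bound (violated).

Step 1: Compute V_q(n, t) = Σ_{j=0}^3 C(n, j) (q−1)^j.
  j = 0: C(14,0)·(2)^0 = 1·1 = 1.
  j = 1: C(14,1)·(2)^1 = 14·2 = 28.
  j = 2: C(14,2)·(2)^2 = 91·4 = 364.
  j = 3: C(14,3)·(2)^3 = 364·8 = 2912.
  V_q(n, t) = 1 + 28 + 364 + 2912 = 3305.
Step 2: q^n = 3^14 = 4782969.
Step 3: Hamming bound ⌊q^n / V_q(n,t)⌋ = ⌊4782969/3305⌋ = 1447.
Step 4: Compare |C| = 1959 to 1447: violated.
The claimed |C| lies above the Hamming bound, so no 3-ary code of length 14 with d ≥ 7 can have 1959 codewords.


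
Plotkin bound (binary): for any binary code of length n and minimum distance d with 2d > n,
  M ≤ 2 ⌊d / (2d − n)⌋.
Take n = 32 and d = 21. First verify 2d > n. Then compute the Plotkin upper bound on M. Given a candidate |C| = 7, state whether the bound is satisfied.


Plotkin bound M ≤ 4; given |C| = 7 > bound (violated).

Check applicability: 2d = 42, n = 32.
2d − n = 10 > 0, so Plotkin applies.
Compute d/(2d−n) = 21/10 ≈ 2.1000.
⌊d/(2d−n)⌋ = 2.
Plotkin bound: M ≤ 2·2 = 4.
Given |C| = 7, check: VIOLATED.
This |C| is above the Plotkin bound, so no binary code with n = 32, d = 21 and 7 codewords exists.


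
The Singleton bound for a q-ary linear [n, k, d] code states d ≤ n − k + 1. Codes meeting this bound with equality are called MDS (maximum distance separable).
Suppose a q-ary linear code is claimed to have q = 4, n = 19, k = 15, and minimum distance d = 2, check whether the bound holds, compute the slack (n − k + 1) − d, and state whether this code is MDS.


Singleton RHS = n − k + 1 = 5, slack = 3, bound satisfied, not MDS.

Singleton bound: d ≤ n − k + 1.
Here n = 19, k = 15, so n − k + 1 = 5.
Given d = 2, check d ≤ 5: YES.
Slack = (n − k + 1) − d = 3.
The code is NOT MDS (slack = 3 > 0).
Description: the claimed parameters are [19, 15, 2]_4; such a code would be non-MDS.


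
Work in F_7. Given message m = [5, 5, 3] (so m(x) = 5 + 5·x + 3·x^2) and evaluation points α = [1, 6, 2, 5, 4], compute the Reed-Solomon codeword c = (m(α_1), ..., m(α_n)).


c = [6, 3, 6, 0, 3]

Message polynomial: m(x) = 5 + 5·x + 3·x^2 (mod 7).
For each evaluation point α_i, compute m(α_i) mod 7:
  α_1 = 1: Horner steps 3 → 1 → 6, so m(1) = 6.
  α_2 = 6: Horner steps 3 → 2 → 3, so m(6) = 3.
  α_3 = 2: Horner steps 3 → 4 → 6, so m(2) = 6.
  α_4 = 5: Horner steps 3 → 6 → 0, so m(5) = 0.
  α_5 = 4: Horner steps 3 → 3 → 3, so m(4) = 3.
Codeword c = [6, 3, 6, 0, 3] ∈ F_7^5.


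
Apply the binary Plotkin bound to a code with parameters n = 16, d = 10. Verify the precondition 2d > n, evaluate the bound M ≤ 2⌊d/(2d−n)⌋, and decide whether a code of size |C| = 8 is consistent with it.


Plotkin bound M ≤ 4; given |C| = 8 > bound (violated).

Check applicability: 2d = 20, n = 16.
2d − n = 4 > 0, so Plotkin applies.
Compute d/(2d−n) = 10/4 ≈ 2.5000.
⌊d/(2d−n)⌋ = 2.
Plotkin bound: M ≤ 2·2 = 4.
Given |C| = 8, check: VIOLATED.
This |C| is above the Plotkin bound, so no binary code with n = 16, d = 10 and 8 codewords exists.


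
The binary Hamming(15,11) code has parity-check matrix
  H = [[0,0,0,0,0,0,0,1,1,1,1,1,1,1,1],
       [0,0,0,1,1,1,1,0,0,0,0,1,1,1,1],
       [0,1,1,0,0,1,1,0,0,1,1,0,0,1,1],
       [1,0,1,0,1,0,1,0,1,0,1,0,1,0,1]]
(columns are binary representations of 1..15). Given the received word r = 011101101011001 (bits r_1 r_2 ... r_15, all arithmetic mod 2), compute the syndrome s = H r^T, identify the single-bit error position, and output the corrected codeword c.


s = (0, 1, 0, 1)^T, error position = 5, corrected codeword c = 011111101011001

Compute s = H r^T mod 2 one row at a time:
  s_1 = 0 + 1 + 0 + 1 + 1 + 0 + 0 + 1 = 4 ≡ 0 (mod 2).
  s_2 = 1 + 0 + 1 + 1 + 1 + 0 + 0 + 1 = 5 ≡ 1 (mod 2).
  s_3 = 1 + 1 + 1 + 1 + 0 + 1 + 0 + 1 = 6 ≡ 0 (mod 2).
  s_4 = 0 + 1 + 0 + 1 + 1 + 1 + 0 + 1 = 5 ≡ 1 (mod 2).
s = (0, 1, 0, 1)^T — this equals column 5 of H (binary 0101), so error is at position 5.
Correct: flip bit 5 of r = 011101101011001 to get c = 011111101011001.


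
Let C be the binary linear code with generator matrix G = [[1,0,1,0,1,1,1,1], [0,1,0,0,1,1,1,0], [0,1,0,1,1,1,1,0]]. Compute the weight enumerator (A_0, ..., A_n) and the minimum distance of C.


Weight distribution: A_0 = 1, A_1 = 1, A_4 = 2, A_5 = 2, A_6 = 1, A_7 = 1. Minimum distance d = 1.

Enumerate all 2^3 = 8 messages m ∈ F_2^3.
For each, compute codeword c = mG in F_2^8, then tally its weight.
  m = 000 → c = 00000000, weight = 0.
  m = 100 → c = 10101111, weight = 6.
  m = 010 → c = 01001110, weight = 4.
  m = 110 → c = 11100001, weight = 4.
  m = 001 → c = 01011110, weight = 5.
  m = 101 → c = 11110001, weight = 5.
  m = 011 → c = 00010000, weight = 1.
  m = 111 → c = 10111111, weight = 7.
Tally weights:
  weight 0: 1 codewords.
  weight 1: 1 codewords.
  weight 4: 2 codewords.
  weight 5: 2 codewords.
  weight 6: 1 codewords.
  weight 7: 1 codewords.
Minimum distance d = smallest w > 0 with A_w > 0 = 1.
Sanity: Σ A_w = 8 = 2^3 = 8 ✓.


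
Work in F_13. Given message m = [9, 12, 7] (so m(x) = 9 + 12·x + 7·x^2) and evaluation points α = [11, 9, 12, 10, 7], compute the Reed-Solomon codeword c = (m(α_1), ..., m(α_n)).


c = [0, 8, 4, 10, 7]

Message polynomial: m(x) = 9 + 12·x + 7·x^2 (mod 13).
For each evaluation point α_i, compute m(α_i) mod 13:
  α_1 = 11: Horner steps 7 → 11 → 0, so m(11) = 0.
  α_2 = 9: Horner steps 7 → 10 → 8, so m(9) = 8.
  α_3 = 12: Horner steps 7 → 5 → 4, so m(12) = 4.
  α_4 = 10: Horner steps 7 → 4 → 10, so m(10) = 10.
  α_5 = 7: Horner steps 7 → 9 → 7, so m(7) = 7.
Codeword c = [0, 8, 4, 10, 7] ∈ F_13^5.


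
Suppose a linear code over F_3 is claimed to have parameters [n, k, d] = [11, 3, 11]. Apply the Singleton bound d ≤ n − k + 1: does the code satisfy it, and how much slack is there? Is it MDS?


Singleton RHS = n − k + 1 = 9, slack = -2, bound violated (no such code; not MDS).

Singleton bound: d ≤ n − k + 1.
Here n = 11, k = 3, so n − k + 1 = 9.
Given d = 11, check d ≤ 9: NO.
Slack = (n − k + 1) − d = -2.
The slack is negative: d = 11 exceeds n − k + 1 = 9 by 2, so the Singleton bound is violated and no linear [11, 3, 11]_3 code can exist. In particular it is not MDS (MDS requires d = n − k + 1 exactly).
Description: the claimed parameters are [11, 3, 11]_3; such a code would be impossible (violates the Singleton bound).


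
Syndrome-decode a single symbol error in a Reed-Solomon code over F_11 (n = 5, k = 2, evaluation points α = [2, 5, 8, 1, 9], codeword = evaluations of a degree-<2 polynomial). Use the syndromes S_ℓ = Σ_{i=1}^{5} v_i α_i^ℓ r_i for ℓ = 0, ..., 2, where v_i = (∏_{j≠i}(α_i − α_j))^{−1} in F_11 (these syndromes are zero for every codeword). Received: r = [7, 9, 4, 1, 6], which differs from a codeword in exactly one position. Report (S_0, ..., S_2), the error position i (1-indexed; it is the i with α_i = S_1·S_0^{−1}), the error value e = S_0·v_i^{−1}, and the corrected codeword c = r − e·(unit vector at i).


S = (8, 5, 10), error at position 1, error magnitude e = 4, c = [3, 9, 4, 1, 6].

Step 1: column multipliers v_i = (∏_{j≠i}(α_i − α_j))^{−1} mod 11.
  i = 1 (α = 2): (2−5)(2−8)(2−1)(2−9) = (−3)·(−6)·1·(−7) = −126 ≡ 6, so v_1 = 6^{−1} = 2 (mod 11).
  i = 2 (α = 5): (5−2)(5−8)(5−1)(5−9) = 3·(−3)·4·(−4) = 144 ≡ 1, so v_2 = 1^{−1} = 1 (mod 11).
  i = 3 (α = 8): (8−2)(8−5)(8−1)(8−9) = 6·3·7·(−1) = −126 ≡ 6, so v_3 = 6^{−1} = 2 (mod 11).
  i = 4 (α = 1): (1−2)(1−5)(1−8)(1−9) = (−1)·(−4)·(−7)·(−8) = 224 ≡ 4, so v_4 = 4^{−1} = 3 (mod 11).
  i = 5 (α = 9): (9−2)(9−5)(9−8)(9−1) = 7·4·1·8 = 224 ≡ 4, so v_5 = 4^{−1} = 3 (mod 11).
  v = [2, 1, 2, 3, 3].
Step 2: syndromes of r = [7, 9, 4, 1, 6] (all sums mod 11).
  S_0 = Σ v_i r_i = 2·7 + 1·9 + 2·4 + 3·1 + 3·6 = 52 ≡ 8.
  S_1 = Σ v_i α_i r_i = 2·2·7 + 1·5·9 + 2·8·4 + 3·1·1 + 3·9·6 = 302 ≡ 5.
  α_i^2 mod 11 = [4, 3, 9, 1, 4].
  S_2 = Σ v_i α_i^2 r_i = 2·4·7 + 1·3·9 + 2·9·4 + 3·1·1 + 3·4·6 = 230 ≡ 10.
  S = (8, 5, 10) ≠ 0, so r is not a codeword (an error is present).
Step 3: locate the error. For a single error e at position i, S_ℓ = v_i·e·α_i^ℓ, so α_err = S_1/S_0.
  S_0^{−1} = 8^{−1} = 7 (mod 11), so α_err = 5·7 = 35 ≡ 2 = α_1. Error position i = 1.
  Consistency check: S_2/S_1 = 10·9 = 90 ≡ 2 = α_err ✓ (single-error assumption holds).
Step 4: error magnitude e = S_0/v_1 = S_0·∏_{j≠1}(α_1 − α_j) = 8·6 = 48 ≡ 4 (mod 11).
Step 5: correct position 1: c_1 = r_1 − e = 7 − 4 ≡ 3 (mod 11). Hence c = [3, 9, 4, 1, 6].
  Check: interpolating c through the α_i gives m(x) = 10 + 2·x (degree < 2) with m(α_i) = c_i for every i, so c is indeed a codeword.


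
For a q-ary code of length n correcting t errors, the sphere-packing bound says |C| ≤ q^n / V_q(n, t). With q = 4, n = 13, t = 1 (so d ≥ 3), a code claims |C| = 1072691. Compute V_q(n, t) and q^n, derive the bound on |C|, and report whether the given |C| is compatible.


V_q(n, t) = 40, q^n = 67108864, Hamming bound = 1677721, |C| = 1072691 ≤ bound (satisfied).

Step 1: Compute V_q(n, t) = Σ_{j=0}^1 C(n, j) (q−1)^j.
  j = 0: C(13,0)·(3)^0 = 1·1 = 1.
  j = 1: C(13,1)·(3)^1 = 13·3 = 39.
  V_q(n, t) = 1 + 39 = 40.
Step 2: q^n = 4^13 = 67108864.
Step 3: Hamming bound ⌊q^n / V_q(n,t)⌋ = ⌊67108864/40⌋ = 1677721.
Step 4: Compare |C| = 1072691 to 1677721: satisfied.
The claimed |C| lies below the Hamming bound.


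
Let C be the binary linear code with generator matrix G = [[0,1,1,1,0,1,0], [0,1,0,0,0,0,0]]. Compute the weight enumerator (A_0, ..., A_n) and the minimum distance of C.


Weight distribution: A_0 = 1, A_1 = 1, A_3 = 1, A_4 = 1. Minimum distance d = 1.

Enumerate all 2^2 = 4 messages m ∈ F_2^2.
For each, compute codeword c = mG in F_2^7, then tally its weight.
  m = 00 → c = 0000000, weight = 0.
  m = 10 → c = 0111010, weight = 4.
  m = 01 → c = 0100000, weight = 1.
  m = 11 → c = 0011010, weight = 3.
Tally weights:
  weight 0: 1 codewords.
  weight 1: 1 codewords.
  weight 3: 1 codewords.
  weight 4: 1 codewords.
Minimum distance d = smallest w > 0 with A_w > 0 = 1.
Sanity: Σ A_w = 4 = 2^2 = 4 ✓.


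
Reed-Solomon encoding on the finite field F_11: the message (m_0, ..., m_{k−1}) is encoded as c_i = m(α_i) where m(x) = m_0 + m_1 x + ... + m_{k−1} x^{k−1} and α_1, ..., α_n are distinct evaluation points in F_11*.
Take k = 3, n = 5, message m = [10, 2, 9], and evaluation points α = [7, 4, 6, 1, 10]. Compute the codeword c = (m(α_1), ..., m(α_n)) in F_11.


c = [3, 8, 5, 10, 6]

Message polynomial: m(x) = 10 + 2·x + 9·x^2 (mod 11).
For each evaluation point α_i, compute m(α_i) mod 11:
  α_1 = 7: Horner steps 9 → 10 → 3, so m(7) = 3.
  α_2 = 4: Horner steps 9 → 5 → 8, so m(4) = 8.
  α_3 = 6: Horner steps 9 → 1 → 5, so m(6) = 5.
  α_4 = 1: Horner steps 9 → 0 → 10, so m(1) = 10.
  α_5 = 10: Horner steps 9 → 4 → 6, so m(10) = 6.
Codeword c = [3, 8, 5, 10, 6] ∈ F_11^5.


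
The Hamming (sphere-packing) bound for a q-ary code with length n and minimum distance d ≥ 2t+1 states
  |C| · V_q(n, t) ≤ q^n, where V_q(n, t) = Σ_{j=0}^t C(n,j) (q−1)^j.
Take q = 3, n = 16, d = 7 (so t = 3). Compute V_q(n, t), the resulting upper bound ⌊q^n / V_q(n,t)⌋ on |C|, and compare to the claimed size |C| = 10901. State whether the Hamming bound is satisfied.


V_q(n, t) = 4993, q^n = 43046721, Hamming bound = 8621, |C| = 10901 > bound (violated).

Step 1: Compute V_q(n, t) = Σ_{j=0}^3 C(n, j) (q−1)^j.
  j = 0: C(16,0)·(2)^0 = 1·1 = 1.
  j = 1: C(16,1)·(2)^1 = 16·2 = 32.
  j = 2: C(16,2)·(2)^2 = 120·4 = 480.
  j = 3: C(16,3)·(2)^3 = 560·8 = 4480.
  V_q(n, t) = 1 + 32 + 480 + 4480 = 4993.
Step 2: q^n = 3^16 = 43046721.
Step 3: Hamming bound ⌊q^n / V_q(n,t)⌋ = ⌊43046721/4993⌋ = 8621.
Step 4: Compare |C| = 10901 to 8621: violated.
The claimed |C| lies above the Hamming bound, so no 3-ary code of length 16 with d ≥ 7 can have 10901 codewords.


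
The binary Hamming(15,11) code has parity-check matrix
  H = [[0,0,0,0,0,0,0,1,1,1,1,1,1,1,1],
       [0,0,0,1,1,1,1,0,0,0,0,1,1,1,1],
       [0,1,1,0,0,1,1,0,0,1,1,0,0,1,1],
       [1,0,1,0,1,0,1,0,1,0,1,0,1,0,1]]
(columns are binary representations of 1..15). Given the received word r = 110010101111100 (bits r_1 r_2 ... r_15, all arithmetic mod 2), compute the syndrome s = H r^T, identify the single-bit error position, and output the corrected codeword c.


s = (1, 0, 0, 0)^T, error position = 8, corrected codeword c = 110010111111100

Compute s = H r^T mod 2 one row at a time:
  s_1 = 0 + 1 + 1 + 1 + 1 + 1 + 0 + 0 = 5 ≡ 1 (mod 2).
  s_2 = 0 + 1 + 0 + 1 + 1 + 1 + 0 + 0 = 4 ≡ 0 (mod 2).
  s_3 = 1 + 0 + 0 + 1 + 1 + 1 + 0 + 0 = 4 ≡ 0 (mod 2).
  s_4 = 1 + 0 + 1 + 1 + 1 + 1 + 1 + 0 = 6 ≡ 0 (mod 2).
s = (1, 0, 0, 0)^T — this equals column 8 of H (binary 1000), so error is at position 8.
Correct: flip bit 8 of r = 110010101111100 to get c = 110010111111100.


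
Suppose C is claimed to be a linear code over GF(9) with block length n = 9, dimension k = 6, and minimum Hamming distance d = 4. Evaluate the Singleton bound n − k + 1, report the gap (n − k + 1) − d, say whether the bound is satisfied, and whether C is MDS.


Singleton RHS = n − k + 1 = 4, slack = 0, bound satisfied, MDS.

Singleton bound: d ≤ n − k + 1.
Here n = 9, k = 6, so n − k + 1 = 4.
Given d = 4, check d ≤ 4: YES.
Slack = (n − k + 1) − d = 0.
The code is MDS (slack = 0).
Description: the claimed parameters are [9, 6, 4]_9; such a code would be MDS (meets Singleton bound).


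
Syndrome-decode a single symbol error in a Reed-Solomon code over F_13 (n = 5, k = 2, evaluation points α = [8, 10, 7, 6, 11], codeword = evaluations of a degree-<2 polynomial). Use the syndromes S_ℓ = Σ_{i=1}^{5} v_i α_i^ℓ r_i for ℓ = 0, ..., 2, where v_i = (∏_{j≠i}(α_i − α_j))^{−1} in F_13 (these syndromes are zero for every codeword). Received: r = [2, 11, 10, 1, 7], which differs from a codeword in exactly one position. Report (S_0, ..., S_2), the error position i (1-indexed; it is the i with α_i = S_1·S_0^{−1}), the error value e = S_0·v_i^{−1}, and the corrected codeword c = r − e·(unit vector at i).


S = (4, 6, 9), error at position 1, error magnitude e = 9, c = [6, 11, 10, 1, 7].

Step 1: column multipliers v_i = (∏_{j≠i}(α_i − α_j))^{−1} mod 13.
  i = 1 (α = 8): (8−10)(8−7)(8−6)(8−11) = (−2)·1·2·(−3) = 12 ≡ 12, so v_1 = 12^{−1} = 12 (mod 13).
  i = 2 (α = 10): (10−8)(10−7)(10−6)(10−11) = 2·3·4·(−1) = −24 ≡ 2, so v_2 = 2^{−1} = 7 (mod 13).
  i = 3 (α = 7): (7−8)(7−10)(7−6)(7−11) = (−1)·(−3)·1·(−4) = −12 ≡ 1, so v_3 = 1^{−1} = 1 (mod 13).
  i = 4 (α = 6): (6−8)(6−10)(6−7)(6−11) = (−2)·(−4)·(−1)·(−5) = 40 ≡ 1, so v_4 = 1^{−1} = 1 (mod 13).
  i = 5 (α = 11): (11−8)(11−10)(11−7)(11−6) = 3·1·4·5 = 60 ≡ 8, so v_5 = 8^{−1} = 5 (mod 13).
  v = [12, 7, 1, 1, 5].
Step 2: syndromes of r = [2, 11, 10, 1, 7] (all sums mod 13).
  S_0 = Σ v_i r_i = 12·2 + 7·11 + 1·10 + 1·1 + 5·7 = 147 ≡ 4.
  S_1 = Σ v_i α_i r_i = 12·8·2 + 7·10·11 + 1·7·10 + 1·6·1 + 5·11·7 = 1423 ≡ 6.
  α_i^2 mod 13 = [12, 9, 10, 10, 4].
  S_2 = Σ v_i α_i^2 r_i = 12·12·2 + 7·9·11 + 1·10·10 + 1·10·1 + 5·4·7 = 1231 ≡ 9.
  S = (4, 6, 9) ≠ 0, so r is not a codeword (an error is present).
Step 3: locate the error. For a single error e at position i, S_ℓ = v_i·e·α_i^ℓ, so α_err = S_1/S_0.
  S_0^{−1} = 4^{−1} = 10 (mod 13), so α_err = 6·10 = 60 ≡ 8 = α_1. Error position i = 1.
  Consistency check: S_2/S_1 = 9·11 = 99 ≡ 8 = α_err ✓ (single-error assumption holds).
Step 4: error magnitude e = S_0/v_1 = S_0·∏_{j≠1}(α_1 − α_j) = 4·12 = 48 ≡ 9 (mod 13).
Step 5: correct position 1: c_1 = r_1 − e = 2 − 9 ≡ 6 (mod 13). Hence c = [6, 11, 10, 1, 7].
  Check: interpolating c through the α_i gives m(x) = 12 + 9·x (degree < 2) with m(α_i) = c_i for every i, so c is indeed a codeword.


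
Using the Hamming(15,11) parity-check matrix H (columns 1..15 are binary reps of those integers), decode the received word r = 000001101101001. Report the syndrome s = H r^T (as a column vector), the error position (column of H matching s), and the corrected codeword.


s = (0, 0, 0, 1)^T, error position = 1, corrected codeword c = 100001101101001

Compute s = H r^T mod 2 one row at a time:
  s_1 = 0 + 1 + 1 + 0 + 1 + 0 + 0 + 1 = 4 ≡ 0 (mod 2).
  s_2 = 0 + 0 + 1 + 1 + 1 + 0 + 0 + 1 = 4 ≡ 0 (mod 2).
  s_3 = 0 + 0 + 1 + 1 + 1 + 0 + 0 + 1 = 4 ≡ 0 (mod 2).
  s_4 = 0 + 0 + 0 + 1 + 1 + 0 + 0 + 1 = 3 ≡ 1 (mod 2).
s = (0, 0, 0, 1)^T — this equals column 1 of H (binary 0001), so error is at position 1.
Correct: flip bit 1 of r = 000001101101001 to get c = 100001101101001.


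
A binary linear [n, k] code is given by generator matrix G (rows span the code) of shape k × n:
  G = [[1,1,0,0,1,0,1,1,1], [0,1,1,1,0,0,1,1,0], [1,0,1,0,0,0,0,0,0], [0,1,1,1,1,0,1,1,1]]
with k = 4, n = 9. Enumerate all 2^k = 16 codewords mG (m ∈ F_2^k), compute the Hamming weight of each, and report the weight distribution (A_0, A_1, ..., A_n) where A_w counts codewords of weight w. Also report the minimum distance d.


Weight distribution: A_0 = 1, A_1 = 1, A_2 = 2, A_3 = 2, A_4 = 3, A_5 = 3, A_6 = 2, A_7 = 2. Minimum distance d = 1.

Enumerate all 2^4 = 16 messages m ∈ F_2^4.
For each, compute codeword c = mG in F_2^9, then tally its weight.
  m = 0000 → c = 000000000, weight = 0.
  m = 1000 → c = 110010111, weight = 6.
  m = 0100 → c = 011100110, weight = 5.
  m = 1100 → c = 101110001, weight = 5.
  m = 0010 → c = 101000000, weight = 2.
  m = 1010 → c = 011010111, weight = 6.
  m = 0110 → c = 110100110, weight = 5.
  m = 1110 → c = 000110001, weight = 3.
  m = 0001 → c = 011110111, weight = 7.
  m = 1001 → c = 101100000, weight = 3.
  m = 0101 → c = 000010001, weight = 2.
  m = 1101 → c = 110000110, weight = 4.
  m = 0011 → c = 110110111, weight = 7.
  m = 1011 → c = 000100000, weight = 1.
  m = 0111 → c = 101010001, weight = 4.
  m = 1111 → c = 011000110, weight = 4.
Tally weights:
  weight 0: 1 codewords.
  weight 1: 1 codewords.
  weight 2: 2 codewords.
  weight 3: 2 codewords.
  weight 4: 3 codewords.
  weight 5: 3 codewords.
  weight 6: 2 codewords.
  weight 7: 2 codewords.
Minimum distance d = smallest w > 0 with A_w > 0 = 1.
Sanity: Σ A_w = 16 = 2^4 = 16 ✓.


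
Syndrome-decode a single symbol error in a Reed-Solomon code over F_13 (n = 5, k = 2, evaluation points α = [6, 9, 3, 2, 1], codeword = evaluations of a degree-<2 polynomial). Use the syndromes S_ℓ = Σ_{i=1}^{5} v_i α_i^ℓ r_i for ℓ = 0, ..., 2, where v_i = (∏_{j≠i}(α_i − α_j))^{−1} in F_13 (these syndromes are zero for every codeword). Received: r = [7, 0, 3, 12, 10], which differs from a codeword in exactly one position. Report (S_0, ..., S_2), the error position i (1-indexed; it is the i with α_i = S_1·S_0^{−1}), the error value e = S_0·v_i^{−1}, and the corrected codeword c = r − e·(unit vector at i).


S = (8, 11, 7), error at position 3, error magnitude e = 2, c = [7, 0, 1, 12, 10].

Step 1: column multipliers v_i = (∏_{j≠i}(α_i − α_j))^{−1} mod 13.
  i = 1 (α = 6): (6−9)(6−3)(6−2)(6−1) = (−3)·3·4·5 = −180 ≡ 2, so v_1 = 2^{−1} = 7 (mod 13).
  i = 2 (α = 9): (9−6)(9−3)(9−2)(9−1) = 3·6·7·8 = 1008 ≡ 7, so v_2 = 7^{−1} = 2 (mod 13).
  i = 3 (α = 3): (3−6)(3−9)(3−2)(3−1) = (−3)·(−6)·1·2 = 36 ≡ 10, so v_3 = 10^{−1} = 4 (mod 13).
  i = 4 (α = 2): (2−6)(2−9)(2−3)(2−1) = (−4)·(−7)·(−1)·1 = −28 ≡ 11, so v_4 = 11^{−1} = 6 (mod 13).
  i = 5 (α = 1): (1−6)(1−9)(1−3)(1−2) = (−5)·(−8)·(−2)·(−1) = 80 ≡ 2, so v_5 = 2^{−1} = 7 (mod 13).
  v = [7, 2, 4, 6, 7].
Step 2: syndromes of r = [7, 0, 3, 12, 10] (all sums mod 13).
  S_0 = Σ v_i r_i = 7·7 + 2·0 + 4·3 + 6·12 + 7·10 = 203 ≡ 8.
  S_1 = Σ v_i α_i r_i = 7·6·7 + 2·9·0 + 4·3·3 + 6·2·12 + 7·1·10 = 544 ≡ 11.
  α_i^2 mod 13 = [10, 3, 9, 4, 1].
  S_2 = Σ v_i α_i^2 r_i = 7·10·7 + 2·3·0 + 4·9·3 + 6·4·12 + 7·1·10 = 956 ≡ 7.
  S = (8, 11, 7) ≠ 0, so r is not a codeword (an error is present).
Step 3: locate the error. For a single error e at position i, S_ℓ = v_i·e·α_i^ℓ, so α_err = S_1/S_0.
  S_0^{−1} = 8^{−1} = 5 (mod 13), so α_err = 11·5 = 55 ≡ 3 = α_3. Error position i = 3.
  Consistency check: S_2/S_1 = 7·6 = 42 ≡ 3 = α_err ✓ (single-error assumption holds).
Step 4: error magnitude e = S_0/v_3 = S_0·∏_{j≠3}(α_3 − α_j) = 8·10 = 80 ≡ 2 (mod 13).
Step 5: correct position 3: c_3 = r_3 − e = 3 − 2 ≡ 1 (mod 13). Hence c = [7, 0, 1, 12, 10].
  Check: interpolating c through the α_i gives m(x) = 8 + 2·x (degree < 2) with m(α_i) = c_i for every i, so c is indeed a codeword.


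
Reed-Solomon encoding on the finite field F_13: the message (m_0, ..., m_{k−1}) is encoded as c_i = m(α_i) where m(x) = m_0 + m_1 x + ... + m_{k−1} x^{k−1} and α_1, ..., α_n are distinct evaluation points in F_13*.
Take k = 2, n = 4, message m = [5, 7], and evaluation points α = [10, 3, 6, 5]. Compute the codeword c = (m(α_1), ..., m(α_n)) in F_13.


c = [10, 0, 8, 1]

Message polynomial: m(x) = 5 + 7·x (mod 13).
For each evaluation point α_i, compute m(α_i) mod 13:
  α_1 = 10: Horner steps 7 → 10, so m(10) = 10.
  α_2 = 3: Horner steps 7 → 0, so m(3) = 0.
  α_3 = 6: Horner steps 7 → 8, so m(6) = 8.
  α_4 = 5: Horner steps 7 → 1, so m(5) = 1.
Codeword c = [10, 0, 8, 1] ∈ F_13^4.


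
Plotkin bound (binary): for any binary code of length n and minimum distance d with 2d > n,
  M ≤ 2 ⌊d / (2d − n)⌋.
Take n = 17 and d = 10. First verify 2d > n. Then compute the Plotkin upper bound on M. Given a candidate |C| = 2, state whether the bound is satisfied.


Plotkin bound M ≤ 6; given |C| = 2 ≤ bound (satisfied).

Check applicability: 2d = 20, n = 17.
2d − n = 3 > 0, so Plotkin applies.
Compute d/(2d−n) = 10/3 ≈ 3.3333.
⌊d/(2d−n)⌋ = 3.
Plotkin bound: M ≤ 2·3 = 6.
Given |C| = 2, check: satisfied.
This |C| is below the Plotkin bound.


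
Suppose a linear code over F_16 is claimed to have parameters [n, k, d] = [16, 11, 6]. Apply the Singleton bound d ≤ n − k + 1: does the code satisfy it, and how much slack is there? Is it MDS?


Singleton RHS = n − k + 1 = 6, slack = 0, bound satisfied, MDS.

Singleton bound: d ≤ n − k + 1.
Here n = 16, k = 11, so n − k + 1 = 6.
Given d = 6, check d ≤ 6: YES.
Slack = (n − k + 1) − d = 0.
The code is MDS (slack = 0).
Description: the claimed parameters are [16, 11, 6]_16; such a code would be MDS (meets Singleton bound).


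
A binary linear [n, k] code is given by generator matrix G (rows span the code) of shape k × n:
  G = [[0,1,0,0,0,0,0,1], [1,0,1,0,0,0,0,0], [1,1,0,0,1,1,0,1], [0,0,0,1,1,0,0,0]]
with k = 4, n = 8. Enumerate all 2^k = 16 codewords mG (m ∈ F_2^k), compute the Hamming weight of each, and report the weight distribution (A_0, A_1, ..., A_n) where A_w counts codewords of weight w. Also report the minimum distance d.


Weight distribution: A_0 = 1, A_2 = 3, A_3 = 4, A_4 = 3, A_5 = 4, A_6 = 1. Minimum distance d = 2.

Enumerate all 2^4 = 16 messages m ∈ F_2^4.
For each, compute codeword c = mG in F_2^8, then tally its weight.
  m = 0000 → c = 00000000, weight = 0.
  m = 1000 → c = 01000001, weight = 2.
  m = 0100 → c = 10100000, weight = 2.
  m = 1100 → c = 11100001, weight = 4.
  m = 0010 → c = 11001101, weight = 5.
  m = 1010 → c = 10001100, weight = 3.
  m = 0110 → c = 01101101, weight = 5.
  m = 1110 → c = 00101100, weight = 3.
  m = 0001 → c = 00011000, weight = 2.
  m = 1001 → c = 01011001, weight = 4.
  m = 0101 → c = 10111000, weight = 4.
  m = 1101 → c = 11111001, weight = 6.
  m = 0011 → c = 11010101, weight = 5.
  m = 1011 → c = 10010100, weight = 3.
  m = 0111 → c = 01110101, weight = 5.
  m = 1111 → c = 00110100, weight = 3.
Tally weights:
  weight 0: 1 codewords.
  weight 2: 3 codewords.
  weight 3: 4 codewords.
  weight 4: 3 codewords.
  weight 5: 4 codewords.
  weight 6: 1 codewords.
Minimum distance d = smallest w > 0 with A_w > 0 = 2.
Sanity: Σ A_w = 16 = 2^4 = 16 ✓.


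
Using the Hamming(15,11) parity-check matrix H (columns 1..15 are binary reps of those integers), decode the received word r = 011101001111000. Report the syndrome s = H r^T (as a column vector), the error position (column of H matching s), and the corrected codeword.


s = (0, 1, 1, 1)^T, error position = 7, corrected codeword c = 011101101111000

Compute s = H r^T mod 2 one row at a time:
  s_1 = 0 + 1 + 1 + 1 + 1 + 0 + 0 + 0 = 4 ≡ 0 (mod 2).
  s_2 = 1 + 0 + 1 + 0 + 1 + 0 + 0 + 0 = 3 ≡ 1 (mod 2).
  s_3 = 1 + 1 + 1 + 0 + 1 + 1 + 0 + 0 = 5 ≡ 1 (mod 2).
  s_4 = 0 + 1 + 0 + 0 + 1 + 1 + 0 + 0 = 3 ≡ 1 (mod 2).
s = (0, 1, 1, 1)^T — this equals column 7 of H (binary 0111), so error is at position 7.
Correct: flip bit 7 of r = 011101001111000 to get c = 011101101111000.


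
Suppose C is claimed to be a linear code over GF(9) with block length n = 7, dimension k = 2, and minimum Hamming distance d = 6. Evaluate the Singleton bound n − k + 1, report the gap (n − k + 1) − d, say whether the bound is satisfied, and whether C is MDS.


Singleton RHS = n − k + 1 = 6, slack = 0, bound satisfied, MDS.

Singleton bound: d ≤ n − k + 1.
Here n = 7, k = 2, so n − k + 1 = 6.
Given d = 6, check d ≤ 6: YES.
Slack = (n − k + 1) − d = 0.
The code is MDS (slack = 0).
Description: the claimed parameters are [7, 2, 6]_9; such a code would be MDS (meets Singleton bound).


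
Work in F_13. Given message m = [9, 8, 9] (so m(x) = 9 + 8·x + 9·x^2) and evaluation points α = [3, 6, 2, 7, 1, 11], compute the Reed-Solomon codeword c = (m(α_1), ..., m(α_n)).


c = [10, 4, 9, 12, 0, 3]

Message polynomial: m(x) = 9 + 8·x + 9·x^2 (mod 13).
For each evaluation point α_i, compute m(α_i) mod 13:
  α_1 = 3: Horner steps 9 → 9 → 10, so m(3) = 10.
  α_2 = 6: Horner steps 9 → 10 → 4, so m(6) = 4.
  α_3 = 2: Horner steps 9 → 0 → 9, so m(2) = 9.
  α_4 = 7: Horner steps 9 → 6 → 12, so m(7) = 12.
  α_5 = 1: Horner steps 9 → 4 → 0, so m(1) = 0.
  α_6 = 11: Horner steps 9 → 3 → 3, so m(11) = 3.
Codeword c = [10, 4, 9, 12, 0, 3] ∈ F_13^6.


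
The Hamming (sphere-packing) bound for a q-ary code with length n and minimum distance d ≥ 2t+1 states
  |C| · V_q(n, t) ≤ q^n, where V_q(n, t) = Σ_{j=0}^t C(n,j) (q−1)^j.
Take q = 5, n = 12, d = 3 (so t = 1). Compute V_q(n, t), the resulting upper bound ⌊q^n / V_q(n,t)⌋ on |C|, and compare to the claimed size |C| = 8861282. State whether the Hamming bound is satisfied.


V_q(n, t) = 49, q^n = 244140625, Hamming bound = 4982461, |C| = 8861282 > bound (violated).

Step 1: Compute V_q(n, t) = Σ_{j=0}^1 C(n, j) (q−1)^j.
  j = 0: C(12,0)·(4)^0 = 1·1 = 1.
  j = 1: C(12,1)·(4)^1 = 12·4 = 48.
  V_q(n, t) = 1 + 48 = 49.
Step 2: q^n = 5^12 = 244140625.
Step 3: Hamming bound ⌊q^n / V_q(n,t)⌋ = ⌊244140625/49⌋ = 4982461.
Step 4: Compare |C| = 8861282 to 4982461: violated.
The claimed |C| lies above the Hamming bound, so no 5-ary code of length 12 with d ≥ 3 can have 8861282 codewords.


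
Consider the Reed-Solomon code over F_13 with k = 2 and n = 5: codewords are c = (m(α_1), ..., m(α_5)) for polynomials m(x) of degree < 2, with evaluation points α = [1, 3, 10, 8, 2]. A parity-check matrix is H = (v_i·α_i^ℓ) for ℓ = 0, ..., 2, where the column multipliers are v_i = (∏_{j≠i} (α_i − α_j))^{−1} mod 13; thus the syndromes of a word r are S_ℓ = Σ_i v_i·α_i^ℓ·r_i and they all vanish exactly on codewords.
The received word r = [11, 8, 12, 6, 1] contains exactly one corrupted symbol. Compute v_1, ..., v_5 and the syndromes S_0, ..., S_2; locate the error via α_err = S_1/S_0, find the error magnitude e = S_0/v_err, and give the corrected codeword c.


S = (6, 5, 2), error at position 2, error magnitude e = 4, c = [11, 4, 12, 6, 1].

Step 1: column multipliers v_i = (∏_{j≠i}(α_i − α_j))^{−1} mod 13.
  i = 1 (α = 1): (1−3)(1−10)(1−8)(1−2) = (−2)·(−9)·(−7)·(−1) = 126 ≡ 9, so v_1 = 9^{−1} = 3 (mod 13).
  i = 2 (α = 3): (3−1)(3−10)(3−8)(3−2) = 2·(−7)·(−5)·1 = 70 ≡ 5, so v_2 = 5^{−1} = 8 (mod 13).
  i = 3 (α = 10): (10−1)(10−3)(10−8)(10−2) = 9·7·2·8 = 1008 ≡ 7, so v_3 = 7^{−1} = 2 (mod 13).
  i = 4 (α = 8): (8−1)(8−3)(8−10)(8−2) = 7·5·(−2)·6 = −420 ≡ 9, so v_4 = 9^{−1} = 3 (mod 13).
  i = 5 (α = 2): (2−1)(2−3)(2−10)(2−8) = 1·(−1)·(−8)·(−6) = −48 ≡ 4, so v_5 = 4^{−1} = 10 (mod 13).
  v = [3, 8, 2, 3, 10].
Step 2: syndromes of r = [11, 8, 12, 6, 1] (all sums mod 13).
  S_0 = Σ v_i r_i = 3·11 + 8·8 + 2·12 + 3·6 + 10·1 = 149 ≡ 6.
  S_1 = Σ v_i α_i r_i = 3·1·11 + 8·3·8 + 2·10·12 + 3·8·6 + 10·2·1 = 629 ≡ 5.
  α_i^2 mod 13 = [1, 9, 9, 12, 4].
  S_2 = Σ v_i α_i^2 r_i = 3·1·11 + 8·9·8 + 2·9·12 + 3·12·6 + 10·4·1 = 1081 ≡ 2.
  S = (6, 5, 2) ≠ 0, so r is not a codeword (an error is present).
Step 3: locate the error. For a single error e at position i, S_ℓ = v_i·e·α_i^ℓ, so α_err = S_1/S_0.
  S_0^{−1} = 6^{−1} = 11 (mod 13), so α_err = 5·11 = 55 ≡ 3 = α_2. Error position i = 2.
  Consistency check: S_2/S_1 = 2·8 = 16 ≡ 3 = α_err ✓ (single-error assumption holds).
Step 4: error magnitude e = S_0/v_2 = S_0·∏_{j≠2}(α_2 − α_j) = 6·5 = 30 ≡ 4 (mod 13).
Step 5: correct position 2: c_2 = r_2 − e = 8 − 4 ≡ 4 (mod 13). Hence c = [11, 4, 12, 6, 1].
  Check: interpolating c through the α_i gives m(x) = 8 + 3·x (degree < 2) with m(α_i) = c_i for every i, so c is indeed a codeword.


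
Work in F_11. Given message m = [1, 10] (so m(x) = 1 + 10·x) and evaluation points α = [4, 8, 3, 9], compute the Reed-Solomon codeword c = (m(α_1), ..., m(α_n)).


c = [8, 4, 9, 3]

Message polynomial: m(x) = 1 + 10·x (mod 11).
For each evaluation point α_i, compute m(α_i) mod 11:
  α_1 = 4: Horner steps 10 → 8, so m(4) = 8.
  α_2 = 8: Horner steps 10 → 4, so m(8) = 4.
  α_3 = 3: Horner steps 10 → 9, so m(3) = 9.
  α_4 = 9: Horner steps 10 → 3, so m(9) = 3.
Codeword c = [8, 4, 9, 3] ∈ F_11^4.


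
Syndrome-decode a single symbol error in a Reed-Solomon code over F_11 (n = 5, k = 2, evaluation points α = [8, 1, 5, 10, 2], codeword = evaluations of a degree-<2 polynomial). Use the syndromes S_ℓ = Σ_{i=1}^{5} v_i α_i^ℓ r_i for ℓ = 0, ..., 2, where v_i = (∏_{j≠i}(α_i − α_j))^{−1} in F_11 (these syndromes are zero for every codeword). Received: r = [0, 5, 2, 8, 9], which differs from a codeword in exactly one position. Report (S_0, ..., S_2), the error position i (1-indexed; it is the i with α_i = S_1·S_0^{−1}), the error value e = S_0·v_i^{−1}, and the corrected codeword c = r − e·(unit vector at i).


S = (9, 1, 5), error at position 3, error magnitude e = 3, c = [0, 5, 10, 8, 9].

Step 1: column multipliers v_i = (∏_{j≠i}(α_i − α_j))^{−1} mod 11.
  i = 1 (α = 8): (8−1)(8−5)(8−10)(8−2) = 7·3·(−2)·6 = −252 ≡ 1, so v_1 = 1^{−1} = 1 (mod 11).
  i = 2 (α = 1): (1−8)(1−5)(1−10)(1−2) = (−7)·(−4)·(−9)·(−1) = 252 ≡ 10, so v_2 = 10^{−1} = 10 (mod 11).
  i = 3 (α = 5): (5−8)(5−1)(5−10)(5−2) = (−3)·4·(−5)·3 = 180 ≡ 4, so v_3 = 4^{−1} = 3 (mod 11).
  i = 4 (α = 10): (10−8)(10−1)(10−5)(10−2) = 2·9·5·8 = 720 ≡ 5, so v_4 = 5^{−1} = 9 (mod 11).
  i = 5 (α = 2): (2−8)(2−1)(2−5)(2−10) = (−6)·1·(−3)·(−8) = −144 ≡ 10, so v_5 = 10^{−1} = 10 (mod 11).
  v = [1, 10, 3, 9, 10].
Step 2: syndromes of r = [0, 5, 2, 8, 9] (all sums mod 11).
  S_0 = Σ v_i r_i = 1·0 + 10·5 + 3·2 + 9·8 + 10·9 = 218 ≡ 9.
  S_1 = Σ v_i α_i r_i = 1·8·0 + 10·1·5 + 3·5·2 + 9·10·8 + 10·2·9 = 980 ≡ 1.
  α_i^2 mod 11 = [9, 1, 3, 1, 4].
  S_2 = Σ v_i α_i^2 r_i = 1·9·0 + 10·1·5 + 3·3·2 + 9·1·8 + 10·4·9 = 500 ≡ 5.
  S = (9, 1, 5) ≠ 0, so r is not a codeword (an error is present).
Step 3: locate the error. For a single error e at position i, S_ℓ = v_i·e·α_i^ℓ, so α_err = S_1/S_0.
  S_0^{−1} = 9^{−1} = 5 (mod 11), so α_err = 1·5 = 5 ≡ 5 = α_3. Error position i = 3.
  Consistency check: S_2/S_1 = 5·1 = 5 ≡ 5 = α_err ✓ (single-error assumption holds).
Step 4: error magnitude e = S_0/v_3 = S_0·∏_{j≠3}(α_3 − α_j) = 9·4 = 36 ≡ 3 (mod 11).
Step 5: correct position 3: c_3 = r_3 − e = 2 − 3 ≡ 10 (mod 11). Hence c = [0, 5, 10, 8, 9].
  Check: interpolating c through the α_i gives m(x) = 1 + 4·x (degree < 2) with m(α_i) = c_i for every i, so c is indeed a codeword.


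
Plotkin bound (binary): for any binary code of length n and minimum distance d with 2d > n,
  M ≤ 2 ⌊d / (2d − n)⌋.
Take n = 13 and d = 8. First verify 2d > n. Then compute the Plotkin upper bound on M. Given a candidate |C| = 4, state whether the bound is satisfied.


Plotkin bound M ≤ 4; given |C| = 4 ≤ bound (satisfied).

Check applicability: 2d = 16, n = 13.
2d − n = 3 > 0, so Plotkin applies.
Compute d/(2d−n) = 8/3 ≈ 2.6667.
⌊d/(2d−n)⌋ = 2.
Plotkin bound: M ≤ 2·2 = 4.
Given |C| = 4, check: satisfied.
This |C| is at the Plotkin bound.


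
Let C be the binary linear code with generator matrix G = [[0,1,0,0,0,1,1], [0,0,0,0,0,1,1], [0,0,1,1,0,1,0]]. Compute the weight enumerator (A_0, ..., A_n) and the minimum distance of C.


Weight distribution: A_0 = 1, A_1 = 1, A_2 = 1, A_3 = 3, A_4 = 2. Minimum distance d = 1.

Enumerate all 2^3 = 8 messages m ∈ F_2^3.
For each, compute codeword c = mG in F_2^7, then tally its weight.
  m = 000 → c = 0000000, weight = 0.
  m = 100 → c = 0100011, weight = 3.
  m = 010 → c = 0000011, weight = 2.
  m = 110 → c = 0100000, weight = 1.
  m = 001 → c = 0011010, weight = 3.
  m = 101 → c = 0111001, weight = 4.
  m = 011 → c = 0011001, weight = 3.
  m = 111 → c = 0111010, weight = 4.
Tally weights:
  weight 0: 1 codewords.
  weight 1: 1 codewords.
  weight 2: 1 codewords.
  weight 3: 3 codewords.
  weight 4: 2 codewords.
Minimum distance d = smallest w > 0 with A_w > 0 = 1.
Sanity: Σ A_w = 8 = 2^3 = 8 ✓.


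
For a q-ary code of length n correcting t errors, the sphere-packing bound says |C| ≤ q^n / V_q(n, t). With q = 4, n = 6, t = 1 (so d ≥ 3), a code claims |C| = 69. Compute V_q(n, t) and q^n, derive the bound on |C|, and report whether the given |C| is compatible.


V_q(n, t) = 19, q^n = 4096, Hamming bound = 215, |C| = 69 ≤ bound (satisfied).

Step 1: Compute V_q(n, t) = Σ_{j=0}^1 C(n, j) (q−1)^j.
  j = 0: C(6,0)·(3)^0 = 1·1 = 1.
  j = 1: C(6,1)·(3)^1 = 6·3 = 18.
  V_q(n, t) = 1 + 18 = 19.
Step 2: q^n = 4^6 = 4096.
Step 3: Hamming bound ⌊q^n / V_q(n,t)⌋ = ⌊4096/19⌋ = 215.
Step 4: Compare |C| = 69 to 215: satisfied.
The claimed |C| lies below the Hamming bound.


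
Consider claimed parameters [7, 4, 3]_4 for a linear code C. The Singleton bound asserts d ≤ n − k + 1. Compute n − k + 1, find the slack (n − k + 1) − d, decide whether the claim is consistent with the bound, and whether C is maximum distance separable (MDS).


Singleton RHS = n − k + 1 = 4, slack = 1, bound satisfied, not MDS.

Singleton bound: d ≤ n − k + 1.
Here n = 7, k = 4, so n − k + 1 = 4.
Given d = 3, check d ≤ 4: YES.
Slack = (n − k + 1) − d = 1.
The code is NOT MDS (slack = 1 > 0).
Description: the claimed parameters are [7, 4, 3]_4; such a code would be non-MDS.


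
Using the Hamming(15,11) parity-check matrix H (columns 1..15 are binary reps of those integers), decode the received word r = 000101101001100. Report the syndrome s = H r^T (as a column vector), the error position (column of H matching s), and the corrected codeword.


s = (1, 1, 0, 1)^T, error position = 13, corrected codeword c = 000101101001000

Compute s = H r^T mod 2 one row at a time:
  s_1 = 0 + 1 + 0 + 0 + 1 + 1 + 0 + 0 = 3 ≡ 1 (mod 2).
  s_2 = 1 + 0 + 1 + 1 + 1 + 1 + 0 + 0 = 5 ≡ 1 (mod 2).
  s_3 = 0 + 0 + 1 + 1 + 0 + 0 + 0 + 0 = 2 ≡ 0 (mod 2).
  s_4 = 0 + 0 + 0 + 1 + 1 + 0 + 1 + 0 = 3 ≡ 1 (mod 2).
s = (1, 1, 0, 1)^T — this equals column 13 of H (binary 1101), so error is at position 13.
Correct: flip bit 13 of r = 000101101001100 to get c = 000101101001000.


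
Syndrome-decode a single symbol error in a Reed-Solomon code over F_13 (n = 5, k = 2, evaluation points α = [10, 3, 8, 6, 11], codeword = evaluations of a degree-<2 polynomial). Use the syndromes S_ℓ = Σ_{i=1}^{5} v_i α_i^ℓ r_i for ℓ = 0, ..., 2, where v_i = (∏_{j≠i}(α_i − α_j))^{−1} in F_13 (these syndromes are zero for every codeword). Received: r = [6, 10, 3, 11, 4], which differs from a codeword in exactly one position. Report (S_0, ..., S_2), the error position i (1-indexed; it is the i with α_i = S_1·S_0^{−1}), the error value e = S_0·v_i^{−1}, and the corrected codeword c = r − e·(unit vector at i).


S = (7, 5, 11), error at position 1, error magnitude e = 11, c = [8, 10, 3, 11, 4].

Step 1: column multipliers v_i = (∏_{j≠i}(α_i − α_j))^{−1} mod 13.
  i = 1 (α = 10): (10−3)(10−8)(10−6)(10−11) = 7·2·4·(−1) = −56 ≡ 9, so v_1 = 9^{−1} = 3 (mod 13).
  i = 2 (α = 3): (3−10)(3−8)(3−6)(3−11) = (−7)·(−5)·(−3)·(−8) = 840 ≡ 8, so v_2 = 8^{−1} = 5 (mod 13).
  i = 3 (α = 8): (8−10)(8−3)(8−6)(8−11) = (−2)·5·2·(−3) = 60 ≡ 8, so v_3 = 8^{−1} = 5 (mod 13).
  i = 4 (α = 6): (6−10)(6−3)(6−8)(6−11) = (−4)·3·(−2)·(−5) = −120 ≡ 10, so v_4 = 10^{−1} = 4 (mod 13).
  i = 5 (α = 11): (11−10)(11−3)(11−8)(11−6) = 1·8·3·5 = 120 ≡ 3, so v_5 = 3^{−1} = 9 (mod 13).
  v = [3, 5, 5, 4, 9].
Step 2: syndromes of r = [6, 10, 3, 11, 4] (all sums mod 13).
  S_0 = Σ v_i r_i = 3·6 + 5·10 + 5·3 + 4·11 + 9·4 = 163 ≡ 7.
  S_1 = Σ v_i α_i r_i = 3·10·6 + 5·3·10 + 5·8·3 + 4·6·11 + 9·11·4 = 1110 ≡ 5.
  α_i^2 mod 13 = [9, 9, 12, 10, 4].
  S_2 = Σ v_i α_i^2 r_i = 3·9·6 + 5·9·10 + 5·12·3 + 4·10·11 + 9·4·4 = 1376 ≡ 11.
  S = (7, 5, 11) ≠ 0, so r is not a codeword (an error is present).
Step 3: locate the error. For a single error e at position i, S_ℓ = v_i·e·α_i^ℓ, so α_err = S_1/S_0.
  S_0^{−1} = 7^{−1} = 2 (mod 13), so α_err = 5·2 = 10 ≡ 10 = α_1. Error position i = 1.
  Consistency check: S_2/S_1 = 11·8 = 88 ≡ 10 = α_err ✓ (single-error assumption holds).
Step 4: error magnitude e = S_0/v_1 = S_0·∏_{j≠1}(α_1 − α_j) = 7·9 = 63 ≡ 11 (mod 13).
Step 5: correct position 1: c_1 = r_1 − e = 6 − 11 ≡ 8 (mod 13). Hence c = [8, 10, 3, 11, 4].
  Check: interpolating c through the α_i gives m(x) = 9 + 9·x (degree < 2) with m(α_i) = c_i for every i, so c is indeed a codeword.
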